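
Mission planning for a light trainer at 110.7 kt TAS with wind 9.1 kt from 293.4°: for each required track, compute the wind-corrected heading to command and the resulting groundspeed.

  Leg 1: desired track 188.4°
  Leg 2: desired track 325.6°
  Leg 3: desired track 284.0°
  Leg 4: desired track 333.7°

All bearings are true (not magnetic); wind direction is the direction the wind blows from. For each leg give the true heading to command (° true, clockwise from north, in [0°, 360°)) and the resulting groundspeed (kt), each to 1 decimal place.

Leg 1: desired track 188.4°; wind correction +4.6° → command heading 193.0°, groundspeed 112.7 kt
Leg 2: desired track 325.6°; wind correction -2.5° → command heading 323.1°, groundspeed 102.9 kt
Leg 3: desired track 284.0°; wind correction +0.8° → command heading 284.8°, groundspeed 101.7 kt
Leg 4: desired track 333.7°; wind correction -3.0° → command heading 330.7°, groundspeed 103.6 kt

Leg 1: heading=193.0°, groundspeed=112.7 kt
Leg 2: heading=323.1°, groundspeed=102.9 kt
Leg 3: heading=284.8°, groundspeed=101.7 kt
Leg 4: heading=330.7°, groundspeed=103.6 kt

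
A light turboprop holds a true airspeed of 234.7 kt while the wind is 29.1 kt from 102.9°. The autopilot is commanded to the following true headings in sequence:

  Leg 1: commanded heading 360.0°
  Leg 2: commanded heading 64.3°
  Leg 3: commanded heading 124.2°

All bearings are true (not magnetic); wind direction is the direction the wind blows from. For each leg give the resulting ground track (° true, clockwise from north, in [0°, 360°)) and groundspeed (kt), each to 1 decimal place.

Leg 1: heading 360.0°; drift -6.7° → track 353.3°, groundspeed 242.9 kt
Leg 2: heading 64.3°; drift -4.9° → track 59.4°, groundspeed 212.7 kt
Leg 3: heading 124.2°; drift +2.9° → track 127.1°, groundspeed 207.9 kt

Leg 1: track=353.3°, groundspeed=242.9 kt
Leg 2: track=59.4°, groundspeed=212.7 kt
Leg 3: track=127.1°, groundspeed=207.9 kt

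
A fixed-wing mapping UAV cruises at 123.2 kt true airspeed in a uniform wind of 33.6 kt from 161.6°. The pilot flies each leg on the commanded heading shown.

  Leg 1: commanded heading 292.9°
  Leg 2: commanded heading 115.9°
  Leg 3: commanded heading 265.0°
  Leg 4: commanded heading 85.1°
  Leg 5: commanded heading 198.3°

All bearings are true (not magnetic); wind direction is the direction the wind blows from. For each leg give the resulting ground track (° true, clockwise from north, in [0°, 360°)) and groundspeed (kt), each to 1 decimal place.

Leg 1: heading 292.9°; drift +9.9° → track 302.8°, groundspeed 147.6 kt
Leg 2: heading 115.9°; drift -13.6° → track 102.3°, groundspeed 102.6 kt
Leg 3: heading 265.0°; drift +14.0° → track 279.0°, groundspeed 135.0 kt
Leg 4: heading 85.1°; drift -15.8° → track 69.3°, groundspeed 119.9 kt
Leg 5: heading 198.3°; drift +11.8° → track 210.1°, groundspeed 98.3 kt

Leg 1: track=302.8°, groundspeed=147.6 kt
Leg 2: track=102.3°, groundspeed=102.6 kt
Leg 3: track=279.0°, groundspeed=135.0 kt
Leg 4: track=69.3°, groundspeed=119.9 kt
Leg 5: track=210.1°, groundspeed=98.3 kt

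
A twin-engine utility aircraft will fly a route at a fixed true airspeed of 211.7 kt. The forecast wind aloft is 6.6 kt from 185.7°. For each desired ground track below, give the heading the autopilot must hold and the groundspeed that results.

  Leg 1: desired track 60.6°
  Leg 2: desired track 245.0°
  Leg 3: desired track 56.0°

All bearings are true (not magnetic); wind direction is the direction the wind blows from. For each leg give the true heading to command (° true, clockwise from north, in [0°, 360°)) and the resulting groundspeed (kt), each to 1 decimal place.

Leg 1: desired track 60.6°; wind correction +1.5° → command heading 62.1°, groundspeed 215.4 kt
Leg 2: desired track 245.0°; wind correction -1.5° → command heading 243.5°, groundspeed 208.3 kt
Leg 3: desired track 56.0°; wind correction +1.4° → command heading 57.4°, groundspeed 215.9 kt

Leg 1: heading=62.1°, groundspeed=215.4 kt
Leg 2: heading=243.5°, groundspeed=208.3 kt
Leg 3: heading=57.4°, groundspeed=215.9 kt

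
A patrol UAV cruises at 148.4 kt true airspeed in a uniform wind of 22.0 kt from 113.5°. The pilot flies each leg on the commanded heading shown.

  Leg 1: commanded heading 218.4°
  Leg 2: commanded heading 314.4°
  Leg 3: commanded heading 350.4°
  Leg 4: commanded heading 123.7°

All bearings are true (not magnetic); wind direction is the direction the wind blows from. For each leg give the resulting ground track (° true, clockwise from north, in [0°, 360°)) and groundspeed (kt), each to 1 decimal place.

Leg 1: heading 218.4°; drift +7.9° → track 226.3°, groundspeed 155.5 kt
Leg 2: heading 314.4°; drift -2.7° → track 311.7°, groundspeed 169.1 kt
Leg 3: heading 350.4°; drift -6.6° → track 343.8°, groundspeed 161.5 kt
Leg 4: heading 123.7°; drift +1.8° → track 125.5°, groundspeed 126.8 kt

Leg 1: track=226.3°, groundspeed=155.5 kt
Leg 2: track=311.7°, groundspeed=169.1 kt
Leg 3: track=343.8°, groundspeed=161.5 kt
Leg 4: track=125.5°, groundspeed=126.8 kt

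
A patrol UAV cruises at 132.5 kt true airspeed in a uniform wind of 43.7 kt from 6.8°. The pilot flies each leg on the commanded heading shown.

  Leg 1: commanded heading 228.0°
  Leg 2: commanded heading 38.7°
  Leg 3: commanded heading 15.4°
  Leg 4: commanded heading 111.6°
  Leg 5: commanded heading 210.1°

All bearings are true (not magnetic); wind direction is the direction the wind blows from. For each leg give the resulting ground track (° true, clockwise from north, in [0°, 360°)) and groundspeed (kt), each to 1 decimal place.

Leg 1: track=218.1°, groundspeed=167.9 kt
Leg 2: track=52.3°, groundspeed=98.2 kt
Leg 3: track=19.6°, groundspeed=89.5 kt
Leg 4: track=128.0°, groundspeed=149.7 kt
Leg 5: track=204.4°, groundspeed=173.5 kt

Leg 1: heading 228.0°; drift -9.9° → track 218.1°, groundspeed 167.9 kt
Leg 2: heading 38.7°; drift +13.6° → track 52.3°, groundspeed 98.2 kt
Leg 3: heading 15.4°; drift +4.2° → track 19.6°, groundspeed 89.5 kt
Leg 4: heading 111.6°; drift +16.4° → track 128.0°, groundspeed 149.7 kt
Leg 5: heading 210.1°; drift -5.7° → track 204.4°, groundspeed 173.5 kt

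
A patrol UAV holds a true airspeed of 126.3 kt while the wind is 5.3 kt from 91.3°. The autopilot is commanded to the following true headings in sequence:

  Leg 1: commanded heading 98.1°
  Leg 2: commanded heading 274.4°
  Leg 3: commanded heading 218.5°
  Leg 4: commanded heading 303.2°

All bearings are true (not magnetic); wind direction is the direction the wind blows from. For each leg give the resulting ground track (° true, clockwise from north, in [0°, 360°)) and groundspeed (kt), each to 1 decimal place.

Leg 1: heading 98.1°; drift +0.3° → track 98.4°, groundspeed 121.0 kt
Leg 2: heading 274.4°; drift -0.1° → track 274.3°, groundspeed 131.6 kt
Leg 3: heading 218.5°; drift +1.9° → track 220.4°, groundspeed 129.6 kt
Leg 4: heading 303.2°; drift -1.2° → track 302.0°, groundspeed 130.8 kt

Leg 1: track=98.4°, groundspeed=121.0 kt
Leg 2: track=274.3°, groundspeed=131.6 kt
Leg 3: track=220.4°, groundspeed=129.6 kt
Leg 4: track=302.0°, groundspeed=130.8 kt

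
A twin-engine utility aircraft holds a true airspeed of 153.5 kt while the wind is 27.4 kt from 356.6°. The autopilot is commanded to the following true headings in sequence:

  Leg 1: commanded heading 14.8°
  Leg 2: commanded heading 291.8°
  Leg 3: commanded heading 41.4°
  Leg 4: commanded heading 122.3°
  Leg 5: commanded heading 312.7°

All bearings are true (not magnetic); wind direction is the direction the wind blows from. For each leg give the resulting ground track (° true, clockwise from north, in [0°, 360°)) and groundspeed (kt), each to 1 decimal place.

Leg 1: heading 14.8°; drift +3.8° → track 18.6°, groundspeed 127.8 kt
Leg 2: heading 291.8°; drift -9.9° → track 281.9°, groundspeed 144.0 kt
Leg 3: heading 41.4°; drift +8.2° → track 49.6°, groundspeed 135.4 kt
Leg 4: heading 122.3°; drift +7.5° → track 129.8°, groundspeed 170.9 kt
Leg 5: heading 312.7°; drift -8.1° → track 304.6°, groundspeed 135.1 kt

Leg 1: track=18.6°, groundspeed=127.8 kt
Leg 2: track=281.9°, groundspeed=144.0 kt
Leg 3: track=49.6°, groundspeed=135.4 kt
Leg 4: track=129.8°, groundspeed=170.9 kt
Leg 5: track=304.6°, groundspeed=135.1 kt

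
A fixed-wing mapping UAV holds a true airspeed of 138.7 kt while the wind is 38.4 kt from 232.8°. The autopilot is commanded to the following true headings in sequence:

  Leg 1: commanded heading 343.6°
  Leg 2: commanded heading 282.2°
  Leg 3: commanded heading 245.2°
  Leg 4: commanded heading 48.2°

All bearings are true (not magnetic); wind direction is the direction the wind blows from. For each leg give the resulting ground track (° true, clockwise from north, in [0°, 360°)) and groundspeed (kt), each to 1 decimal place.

Leg 1: heading 343.6°; drift +13.3° → track 356.9°, groundspeed 156.5 kt
Leg 2: heading 282.2°; drift +14.4° → track 296.6°, groundspeed 117.4 kt
Leg 3: heading 245.2°; drift +4.7° → track 249.9°, groundspeed 101.5 kt
Leg 4: heading 48.2°; drift +1.0° → track 49.2°, groundspeed 177.0 kt

Leg 1: track=356.9°, groundspeed=156.5 kt
Leg 2: track=296.6°, groundspeed=117.4 kt
Leg 3: track=249.9°, groundspeed=101.5 kt
Leg 4: track=49.2°, groundspeed=177.0 kt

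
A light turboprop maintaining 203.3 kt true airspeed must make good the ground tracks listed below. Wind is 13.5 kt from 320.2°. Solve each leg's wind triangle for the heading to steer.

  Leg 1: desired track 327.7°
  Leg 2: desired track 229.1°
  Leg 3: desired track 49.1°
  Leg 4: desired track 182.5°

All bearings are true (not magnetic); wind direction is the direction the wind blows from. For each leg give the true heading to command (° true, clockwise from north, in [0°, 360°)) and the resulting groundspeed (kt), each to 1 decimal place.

Leg 1: heading=327.2°, groundspeed=189.9 kt
Leg 2: heading=232.9°, groundspeed=203.1 kt
Leg 3: heading=45.3°, groundspeed=202.6 kt
Leg 4: heading=185.1°, groundspeed=213.1 kt

Leg 1: desired track 327.7°; wind correction -0.5° → command heading 327.2°, groundspeed 189.9 kt
Leg 2: desired track 229.1°; wind correction +3.8° → command heading 232.9°, groundspeed 203.1 kt
Leg 3: desired track 49.1°; wind correction -3.8° → command heading 45.3°, groundspeed 202.6 kt
Leg 4: desired track 182.5°; wind correction +2.6° → command heading 185.1°, groundspeed 213.1 kt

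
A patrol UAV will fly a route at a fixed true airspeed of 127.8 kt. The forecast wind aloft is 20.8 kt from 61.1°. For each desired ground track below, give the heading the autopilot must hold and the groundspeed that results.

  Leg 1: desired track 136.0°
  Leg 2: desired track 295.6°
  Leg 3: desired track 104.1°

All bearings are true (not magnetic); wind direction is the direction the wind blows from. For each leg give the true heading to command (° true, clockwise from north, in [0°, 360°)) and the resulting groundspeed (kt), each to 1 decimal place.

Leg 1: desired track 136.0°; wind correction -9.0° → command heading 127.0°, groundspeed 120.8 kt
Leg 2: desired track 295.6°; wind correction +7.6° → command heading 303.2°, groundspeed 138.8 kt
Leg 3: desired track 104.1°; wind correction -6.4° → command heading 97.7°, groundspeed 111.8 kt

Leg 1: heading=127.0°, groundspeed=120.8 kt
Leg 2: heading=303.2°, groundspeed=138.8 kt
Leg 3: heading=97.7°, groundspeed=111.8 kt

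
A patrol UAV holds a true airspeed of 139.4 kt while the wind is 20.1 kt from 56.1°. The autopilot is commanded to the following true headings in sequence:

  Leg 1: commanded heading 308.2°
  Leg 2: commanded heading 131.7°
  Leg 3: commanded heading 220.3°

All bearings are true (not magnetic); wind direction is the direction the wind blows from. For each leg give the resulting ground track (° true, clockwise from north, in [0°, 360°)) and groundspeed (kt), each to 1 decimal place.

Leg 1: track=300.7°, groundspeed=146.8 kt
Leg 2: track=139.9°, groundspeed=135.8 kt
Leg 3: track=222.3°, groundspeed=158.8 kt

Leg 1: heading 308.2°; drift -7.5° → track 300.7°, groundspeed 146.8 kt
Leg 2: heading 131.7°; drift +8.2° → track 139.9°, groundspeed 135.8 kt
Leg 3: heading 220.3°; drift +2.0° → track 222.3°, groundspeed 158.8 kt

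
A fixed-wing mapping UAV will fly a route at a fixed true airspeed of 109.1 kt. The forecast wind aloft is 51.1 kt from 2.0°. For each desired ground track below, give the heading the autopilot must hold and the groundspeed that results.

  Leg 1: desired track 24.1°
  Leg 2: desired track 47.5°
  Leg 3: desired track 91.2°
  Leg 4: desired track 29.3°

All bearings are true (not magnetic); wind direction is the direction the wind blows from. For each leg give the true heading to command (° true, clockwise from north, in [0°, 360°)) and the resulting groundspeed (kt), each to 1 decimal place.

Leg 1: desired track 24.1°; wind correction -10.1° → command heading 14.0°, groundspeed 60.0 kt
Leg 2: desired track 47.5°; wind correction -19.5° → command heading 28.0°, groundspeed 67.0 kt
Leg 3: desired track 91.2°; wind correction -27.9° → command heading 63.3°, groundspeed 95.7 kt
Leg 4: desired track 29.3°; wind correction -12.4° → command heading 16.9°, groundspeed 61.1 kt

Leg 1: heading=14.0°, groundspeed=60.0 kt
Leg 2: heading=28.0°, groundspeed=67.0 kt
Leg 3: heading=63.3°, groundspeed=95.7 kt
Leg 4: heading=16.9°, groundspeed=61.1 kt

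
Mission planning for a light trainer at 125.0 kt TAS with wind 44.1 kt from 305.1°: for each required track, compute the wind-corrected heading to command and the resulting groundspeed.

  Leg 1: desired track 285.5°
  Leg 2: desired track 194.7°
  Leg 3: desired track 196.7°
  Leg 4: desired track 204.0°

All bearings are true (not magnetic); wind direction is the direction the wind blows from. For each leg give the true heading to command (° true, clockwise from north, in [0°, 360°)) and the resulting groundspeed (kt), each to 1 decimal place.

Leg 1: desired track 285.5°; wind correction +6.8° → command heading 292.3°, groundspeed 82.6 kt
Leg 2: desired track 194.7°; wind correction +19.3° → command heading 214.0°, groundspeed 133.3 kt
Leg 3: desired track 196.7°; wind correction +19.6° → command heading 216.3°, groundspeed 131.7 kt
Leg 4: desired track 204.0°; wind correction +20.3° → command heading 224.3°, groundspeed 125.8 kt

Leg 1: heading=292.3°, groundspeed=82.6 kt
Leg 2: heading=214.0°, groundspeed=133.3 kt
Leg 3: heading=216.3°, groundspeed=131.7 kt
Leg 4: heading=224.3°, groundspeed=125.8 kt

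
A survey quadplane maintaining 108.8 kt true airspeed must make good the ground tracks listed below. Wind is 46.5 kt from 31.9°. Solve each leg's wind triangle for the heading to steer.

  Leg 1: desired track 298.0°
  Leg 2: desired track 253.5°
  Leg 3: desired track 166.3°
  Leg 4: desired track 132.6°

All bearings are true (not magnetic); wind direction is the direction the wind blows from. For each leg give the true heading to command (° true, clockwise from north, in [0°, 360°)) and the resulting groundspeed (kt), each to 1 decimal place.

Leg 1: heading=323.2°, groundspeed=101.6 kt
Leg 2: heading=270.0°, groundspeed=139.1 kt
Leg 3: heading=148.5°, groundspeed=136.1 kt
Leg 4: heading=107.8°, groundspeed=107.4 kt

Leg 1: desired track 298.0°; wind correction +25.2° → command heading 323.2°, groundspeed 101.6 kt
Leg 2: desired track 253.5°; wind correction +16.5° → command heading 270.0°, groundspeed 139.1 kt
Leg 3: desired track 166.3°; wind correction -17.8° → command heading 148.5°, groundspeed 136.1 kt
Leg 4: desired track 132.6°; wind correction -24.8° → command heading 107.8°, groundspeed 107.4 kt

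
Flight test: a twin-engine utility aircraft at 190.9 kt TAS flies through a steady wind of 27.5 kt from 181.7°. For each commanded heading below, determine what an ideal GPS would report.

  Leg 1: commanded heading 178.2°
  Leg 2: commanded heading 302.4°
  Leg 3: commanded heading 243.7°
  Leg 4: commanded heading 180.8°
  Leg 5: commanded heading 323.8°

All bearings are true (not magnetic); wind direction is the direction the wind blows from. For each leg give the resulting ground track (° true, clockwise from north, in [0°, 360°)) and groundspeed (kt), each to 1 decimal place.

Leg 1: track=177.6°, groundspeed=163.5 kt
Leg 2: track=309.0°, groundspeed=206.3 kt
Leg 3: track=251.5°, groundspeed=179.6 kt
Leg 4: track=180.6°, groundspeed=163.4 kt
Leg 5: track=328.3°, groundspeed=213.3 kt

Leg 1: heading 178.2°; drift -0.6° → track 177.6°, groundspeed 163.5 kt
Leg 2: heading 302.4°; drift +6.6° → track 309.0°, groundspeed 206.3 kt
Leg 3: heading 243.7°; drift +7.8° → track 251.5°, groundspeed 179.6 kt
Leg 4: heading 180.8°; drift -0.2° → track 180.6°, groundspeed 163.4 kt
Leg 5: heading 323.8°; drift +4.5° → track 328.3°, groundspeed 213.3 kt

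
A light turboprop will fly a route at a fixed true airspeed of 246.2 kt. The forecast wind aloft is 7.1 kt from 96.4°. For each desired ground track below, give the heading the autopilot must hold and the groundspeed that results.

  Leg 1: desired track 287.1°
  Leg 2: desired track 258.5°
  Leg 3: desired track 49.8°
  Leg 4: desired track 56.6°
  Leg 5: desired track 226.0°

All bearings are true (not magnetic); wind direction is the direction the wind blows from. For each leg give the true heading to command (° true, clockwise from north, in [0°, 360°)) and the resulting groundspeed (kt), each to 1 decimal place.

Leg 1: heading=287.4°, groundspeed=253.2 kt
Leg 2: heading=258.0°, groundspeed=252.9 kt
Leg 3: heading=51.0°, groundspeed=241.3 kt
Leg 4: heading=57.7°, groundspeed=240.7 kt
Leg 5: heading=224.7°, groundspeed=250.7 kt

Leg 1: desired track 287.1°; wind correction +0.3° → command heading 287.4°, groundspeed 253.2 kt
Leg 2: desired track 258.5°; wind correction -0.5° → command heading 258.0°, groundspeed 252.9 kt
Leg 3: desired track 49.8°; wind correction +1.2° → command heading 51.0°, groundspeed 241.3 kt
Leg 4: desired track 56.6°; wind correction +1.1° → command heading 57.7°, groundspeed 240.7 kt
Leg 5: desired track 226.0°; wind correction -1.3° → command heading 224.7°, groundspeed 250.7 kt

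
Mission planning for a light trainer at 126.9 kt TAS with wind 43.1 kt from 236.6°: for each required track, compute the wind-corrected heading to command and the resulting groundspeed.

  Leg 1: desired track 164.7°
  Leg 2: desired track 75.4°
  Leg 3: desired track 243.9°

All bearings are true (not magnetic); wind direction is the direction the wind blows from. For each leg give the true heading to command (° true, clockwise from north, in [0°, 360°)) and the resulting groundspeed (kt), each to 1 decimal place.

Leg 1: desired track 164.7°; wind correction +18.8° → command heading 183.5°, groundspeed 106.7 kt
Leg 2: desired track 75.4°; wind correction +6.3° → command heading 81.7°, groundspeed 166.9 kt
Leg 3: desired track 243.9°; wind correction -2.5° → command heading 241.4°, groundspeed 84.0 kt

Leg 1: heading=183.5°, groundspeed=106.7 kt
Leg 2: heading=81.7°, groundspeed=166.9 kt
Leg 3: heading=241.4°, groundspeed=84.0 kt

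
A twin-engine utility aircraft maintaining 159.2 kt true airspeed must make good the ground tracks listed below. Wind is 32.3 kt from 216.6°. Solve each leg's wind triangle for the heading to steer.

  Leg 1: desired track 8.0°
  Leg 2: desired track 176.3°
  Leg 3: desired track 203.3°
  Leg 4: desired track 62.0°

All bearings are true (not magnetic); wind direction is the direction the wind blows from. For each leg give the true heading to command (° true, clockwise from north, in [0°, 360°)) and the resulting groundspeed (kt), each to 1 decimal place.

Leg 1: desired track 8.0°; wind correction -5.6° → command heading 2.4°, groundspeed 186.8 kt
Leg 2: desired track 176.3°; wind correction +7.5° → command heading 183.8°, groundspeed 133.2 kt
Leg 3: desired track 203.3°; wind correction +2.7° → command heading 206.0°, groundspeed 127.6 kt
Leg 4: desired track 62.0°; wind correction +5.0° → command heading 67.0°, groundspeed 187.8 kt

Leg 1: heading=2.4°, groundspeed=186.8 kt
Leg 2: heading=183.8°, groundspeed=133.2 kt
Leg 3: heading=206.0°, groundspeed=127.6 kt
Leg 4: heading=67.0°, groundspeed=187.8 kt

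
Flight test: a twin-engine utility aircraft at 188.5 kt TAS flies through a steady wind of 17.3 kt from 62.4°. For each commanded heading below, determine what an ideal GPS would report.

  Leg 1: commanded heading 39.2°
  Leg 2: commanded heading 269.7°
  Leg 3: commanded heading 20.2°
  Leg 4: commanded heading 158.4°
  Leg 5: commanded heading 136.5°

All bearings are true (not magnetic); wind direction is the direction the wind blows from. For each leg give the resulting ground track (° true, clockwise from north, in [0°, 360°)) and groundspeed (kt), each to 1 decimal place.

Leg 1: heading 39.2°; drift -2.3° → track 36.9°, groundspeed 172.7 kt
Leg 2: heading 269.7°; drift -2.2° → track 267.5°, groundspeed 204.0 kt
Leg 3: heading 20.2°; drift -3.8° → track 16.4°, groundspeed 176.1 kt
Leg 4: heading 158.4°; drift +5.2° → track 163.6°, groundspeed 191.1 kt
Leg 5: heading 136.5°; drift +5.2° → track 141.7°, groundspeed 184.5 kt

Leg 1: track=36.9°, groundspeed=172.7 kt
Leg 2: track=267.5°, groundspeed=204.0 kt
Leg 3: track=16.4°, groundspeed=176.1 kt
Leg 4: track=163.6°, groundspeed=191.1 kt
Leg 5: track=141.7°, groundspeed=184.5 kt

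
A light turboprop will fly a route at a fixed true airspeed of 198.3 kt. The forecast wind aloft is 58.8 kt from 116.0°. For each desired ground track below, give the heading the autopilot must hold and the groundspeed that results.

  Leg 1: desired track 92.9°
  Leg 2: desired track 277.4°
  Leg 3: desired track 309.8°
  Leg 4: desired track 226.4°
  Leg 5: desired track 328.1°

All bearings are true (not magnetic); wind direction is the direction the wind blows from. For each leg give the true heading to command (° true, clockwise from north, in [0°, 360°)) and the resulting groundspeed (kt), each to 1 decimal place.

Leg 1: heading=99.6°, groundspeed=142.9 kt
Leg 2: heading=272.0°, groundspeed=253.1 kt
Leg 3: heading=313.9°, groundspeed=254.9 kt
Leg 4: heading=210.3°, groundspeed=211.0 kt
Leg 5: heading=337.2°, groundspeed=245.6 kt

Leg 1: desired track 92.9°; wind correction +6.7° → command heading 99.6°, groundspeed 142.9 kt
Leg 2: desired track 277.4°; wind correction -5.4° → command heading 272.0°, groundspeed 253.1 kt
Leg 3: desired track 309.8°; wind correction +4.1° → command heading 313.9°, groundspeed 254.9 kt
Leg 4: desired track 226.4°; wind correction -16.1° → command heading 210.3°, groundspeed 211.0 kt
Leg 5: desired track 328.1°; wind correction +9.1° → command heading 337.2°, groundspeed 245.6 kt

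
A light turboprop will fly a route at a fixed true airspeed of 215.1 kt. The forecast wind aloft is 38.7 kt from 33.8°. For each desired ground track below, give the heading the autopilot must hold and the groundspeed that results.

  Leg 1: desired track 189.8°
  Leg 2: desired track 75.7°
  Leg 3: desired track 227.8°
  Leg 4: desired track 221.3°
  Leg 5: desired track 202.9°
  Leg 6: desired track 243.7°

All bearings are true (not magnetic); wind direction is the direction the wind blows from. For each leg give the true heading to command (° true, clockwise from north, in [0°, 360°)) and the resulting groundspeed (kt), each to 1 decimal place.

Leg 1: heading=185.6°, groundspeed=249.9 kt
Leg 2: heading=68.8°, groundspeed=184.7 kt
Leg 3: heading=230.3°, groundspeed=252.4 kt
Leg 4: heading=222.6°, groundspeed=253.4 kt
Leg 5: heading=201.0°, groundspeed=253.0 kt
Leg 6: heading=248.8°, groundspeed=247.8 kt

Leg 1: desired track 189.8°; wind correction -4.2° → command heading 185.6°, groundspeed 249.9 kt
Leg 2: desired track 75.7°; wind correction -6.9° → command heading 68.8°, groundspeed 184.7 kt
Leg 3: desired track 227.8°; wind correction +2.5° → command heading 230.3°, groundspeed 252.4 kt
Leg 4: desired track 221.3°; wind correction +1.3° → command heading 222.6°, groundspeed 253.4 kt
Leg 5: desired track 202.9°; wind correction -1.9° → command heading 201.0°, groundspeed 253.0 kt
Leg 6: desired track 243.7°; wind correction +5.1° → command heading 248.8°, groundspeed 247.8 kt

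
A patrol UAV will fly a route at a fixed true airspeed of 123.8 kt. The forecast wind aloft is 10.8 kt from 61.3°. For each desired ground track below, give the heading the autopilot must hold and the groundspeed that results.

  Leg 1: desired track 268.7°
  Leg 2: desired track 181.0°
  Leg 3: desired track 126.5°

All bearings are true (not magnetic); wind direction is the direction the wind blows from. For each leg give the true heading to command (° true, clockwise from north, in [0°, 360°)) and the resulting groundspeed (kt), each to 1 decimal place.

Leg 1: heading=271.0°, groundspeed=133.3 kt
Leg 2: heading=176.7°, groundspeed=128.8 kt
Leg 3: heading=122.0°, groundspeed=118.9 kt

Leg 1: desired track 268.7°; wind correction +2.3° → command heading 271.0°, groundspeed 133.3 kt
Leg 2: desired track 181.0°; wind correction -4.3° → command heading 176.7°, groundspeed 128.8 kt
Leg 3: desired track 126.5°; wind correction -4.5° → command heading 122.0°, groundspeed 118.9 kt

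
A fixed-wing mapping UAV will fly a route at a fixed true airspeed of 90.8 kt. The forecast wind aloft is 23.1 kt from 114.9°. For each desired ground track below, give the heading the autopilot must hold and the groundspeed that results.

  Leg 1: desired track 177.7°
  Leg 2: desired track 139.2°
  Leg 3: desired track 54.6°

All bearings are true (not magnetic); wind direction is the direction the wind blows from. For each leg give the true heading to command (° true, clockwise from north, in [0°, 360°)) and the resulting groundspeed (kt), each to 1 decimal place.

Leg 1: heading=164.6°, groundspeed=77.9 kt
Leg 2: heading=133.2°, groundspeed=69.2 kt
Leg 3: heading=67.4°, groundspeed=77.1 kt

Leg 1: desired track 177.7°; wind correction -13.1° → command heading 164.6°, groundspeed 77.9 kt
Leg 2: desired track 139.2°; wind correction -6.0° → command heading 133.2°, groundspeed 69.2 kt
Leg 3: desired track 54.6°; wind correction +12.8° → command heading 67.4°, groundspeed 77.1 kt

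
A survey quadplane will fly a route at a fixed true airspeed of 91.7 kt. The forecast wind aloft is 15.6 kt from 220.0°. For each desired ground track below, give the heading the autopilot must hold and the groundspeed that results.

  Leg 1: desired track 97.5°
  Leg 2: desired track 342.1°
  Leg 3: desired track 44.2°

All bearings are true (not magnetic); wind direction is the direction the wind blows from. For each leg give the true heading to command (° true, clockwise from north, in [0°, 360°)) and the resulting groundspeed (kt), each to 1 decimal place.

Leg 1: desired track 97.5°; wind correction +8.2° → command heading 105.7°, groundspeed 99.1 kt
Leg 2: desired track 342.1°; wind correction -8.3° → command heading 333.8°, groundspeed 99.0 kt
Leg 3: desired track 44.2°; wind correction +0.7° → command heading 44.9°, groundspeed 107.3 kt

Leg 1: heading=105.7°, groundspeed=99.1 kt
Leg 2: heading=333.8°, groundspeed=99.0 kt
Leg 3: heading=44.9°, groundspeed=107.3 kt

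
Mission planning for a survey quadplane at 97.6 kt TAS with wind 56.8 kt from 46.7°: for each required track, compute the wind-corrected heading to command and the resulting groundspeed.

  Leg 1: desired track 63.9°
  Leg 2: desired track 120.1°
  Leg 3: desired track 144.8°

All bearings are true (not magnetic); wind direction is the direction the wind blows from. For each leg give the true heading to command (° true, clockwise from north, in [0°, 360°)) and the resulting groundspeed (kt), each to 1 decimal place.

Leg 1: heading=54.0°, groundspeed=41.9 kt
Leg 2: heading=86.2°, groundspeed=64.8 kt
Leg 3: heading=109.6°, groundspeed=87.8 kt

Leg 1: desired track 63.9°; wind correction -9.9° → command heading 54.0°, groundspeed 41.9 kt
Leg 2: desired track 120.1°; wind correction -33.9° → command heading 86.2°, groundspeed 64.8 kt
Leg 3: desired track 144.8°; wind correction -35.2° → command heading 109.6°, groundspeed 87.8 kt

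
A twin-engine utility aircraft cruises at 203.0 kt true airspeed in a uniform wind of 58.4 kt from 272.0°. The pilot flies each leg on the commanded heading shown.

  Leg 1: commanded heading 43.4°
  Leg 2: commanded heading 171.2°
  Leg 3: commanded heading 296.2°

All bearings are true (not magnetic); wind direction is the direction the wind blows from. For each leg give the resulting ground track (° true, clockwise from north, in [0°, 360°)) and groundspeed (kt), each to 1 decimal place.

Leg 1: track=53.7°, groundspeed=245.6 kt
Leg 2: track=156.2°, groundspeed=221.5 kt
Leg 3: track=305.3°, groundspeed=151.6 kt

Leg 1: heading 43.4°; drift +10.3° → track 53.7°, groundspeed 245.6 kt
Leg 2: heading 171.2°; drift -15.0° → track 156.2°, groundspeed 221.5 kt
Leg 3: heading 296.2°; drift +9.1° → track 305.3°, groundspeed 151.6 kt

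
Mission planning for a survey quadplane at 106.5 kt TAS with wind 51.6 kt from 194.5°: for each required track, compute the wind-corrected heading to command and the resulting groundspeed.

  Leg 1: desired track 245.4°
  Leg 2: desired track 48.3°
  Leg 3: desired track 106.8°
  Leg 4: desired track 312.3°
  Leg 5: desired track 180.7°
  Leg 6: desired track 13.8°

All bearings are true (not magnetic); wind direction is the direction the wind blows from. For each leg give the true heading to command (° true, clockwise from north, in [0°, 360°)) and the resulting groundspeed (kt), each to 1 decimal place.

Leg 1: heading=223.3°, groundspeed=66.1 kt
Leg 2: heading=63.9°, groundspeed=145.4 kt
Leg 3: heading=135.8°, groundspeed=91.1 kt
Leg 4: heading=286.9°, groundspeed=120.3 kt
Leg 5: heading=187.3°, groundspeed=55.7 kt
Leg 6: heading=13.5°, groundspeed=158.1 kt

Leg 1: desired track 245.4°; wind correction -22.1° → command heading 223.3°, groundspeed 66.1 kt
Leg 2: desired track 48.3°; wind correction +15.6° → command heading 63.9°, groundspeed 145.4 kt
Leg 3: desired track 106.8°; wind correction +29.0° → command heading 135.8°, groundspeed 91.1 kt
Leg 4: desired track 312.3°; wind correction -25.4° → command heading 286.9°, groundspeed 120.3 kt
Leg 5: desired track 180.7°; wind correction +6.6° → command heading 187.3°, groundspeed 55.7 kt
Leg 6: desired track 13.8°; wind correction -0.3° → command heading 13.5°, groundspeed 158.1 kt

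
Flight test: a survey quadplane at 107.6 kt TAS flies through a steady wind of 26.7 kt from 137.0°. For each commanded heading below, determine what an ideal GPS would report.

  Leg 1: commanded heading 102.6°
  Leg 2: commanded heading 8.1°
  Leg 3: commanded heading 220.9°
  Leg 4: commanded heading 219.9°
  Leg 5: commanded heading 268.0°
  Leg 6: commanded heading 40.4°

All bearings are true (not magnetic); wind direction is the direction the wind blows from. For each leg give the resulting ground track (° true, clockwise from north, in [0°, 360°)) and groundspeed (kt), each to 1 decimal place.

Leg 1: heading 102.6°; drift -10.0° → track 92.6°, groundspeed 86.9 kt
Leg 2: heading 8.1°; drift -9.5° → track 358.6°, groundspeed 126.1 kt
Leg 3: heading 220.9°; drift +14.2° → track 235.1°, groundspeed 108.1 kt
Leg 4: heading 219.9°; drift +14.3° → track 234.2°, groundspeed 107.6 kt
Leg 5: heading 268.0°; drift +9.1° → track 277.1°, groundspeed 126.7 kt
Leg 6: heading 40.4°; drift -13.5° → track 26.9°, groundspeed 113.8 kt

Leg 1: track=92.6°, groundspeed=86.9 kt
Leg 2: track=358.6°, groundspeed=126.1 kt
Leg 3: track=235.1°, groundspeed=108.1 kt
Leg 4: track=234.2°, groundspeed=107.6 kt
Leg 5: track=277.1°, groundspeed=126.7 kt
Leg 6: track=26.9°, groundspeed=113.8 kt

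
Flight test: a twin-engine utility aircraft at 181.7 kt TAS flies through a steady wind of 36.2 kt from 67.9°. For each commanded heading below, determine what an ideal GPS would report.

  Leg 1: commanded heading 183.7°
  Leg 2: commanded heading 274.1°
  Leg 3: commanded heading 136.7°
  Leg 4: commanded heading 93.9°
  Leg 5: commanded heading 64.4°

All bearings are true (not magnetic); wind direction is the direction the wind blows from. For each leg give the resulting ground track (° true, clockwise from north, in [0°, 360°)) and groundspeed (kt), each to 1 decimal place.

Leg 1: track=193.1°, groundspeed=200.1 kt
Leg 2: track=269.8°, groundspeed=214.8 kt
Leg 3: track=148.0°, groundspeed=172.0 kt
Leg 4: track=100.0°, groundspeed=150.0 kt
Leg 5: track=63.5°, groundspeed=145.6 kt

Leg 1: heading 183.7°; drift +9.4° → track 193.1°, groundspeed 200.1 kt
Leg 2: heading 274.1°; drift -4.3° → track 269.8°, groundspeed 214.8 kt
Leg 3: heading 136.7°; drift +11.3° → track 148.0°, groundspeed 172.0 kt
Leg 4: heading 93.9°; drift +6.1° → track 100.0°, groundspeed 150.0 kt
Leg 5: heading 64.4°; drift -0.9° → track 63.5°, groundspeed 145.6 kt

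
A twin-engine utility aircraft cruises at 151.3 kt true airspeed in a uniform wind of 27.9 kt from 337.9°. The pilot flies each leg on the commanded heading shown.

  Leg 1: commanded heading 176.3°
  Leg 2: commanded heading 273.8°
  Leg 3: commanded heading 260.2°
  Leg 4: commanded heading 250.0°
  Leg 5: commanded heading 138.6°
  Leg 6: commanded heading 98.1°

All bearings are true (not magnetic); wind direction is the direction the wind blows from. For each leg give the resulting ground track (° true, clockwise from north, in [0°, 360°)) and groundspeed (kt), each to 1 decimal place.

Leg 1: track=173.5°, groundspeed=178.0 kt
Leg 2: track=263.6°, groundspeed=141.4 kt
Leg 3: track=249.6°, groundspeed=147.9 kt
Leg 4: track=239.5°, groundspeed=152.8 kt
Leg 5: track=141.6°, groundspeed=177.9 kt
Leg 6: track=106.4°, groundspeed=167.1 kt

Leg 1: heading 176.3°; drift -2.8° → track 173.5°, groundspeed 178.0 kt
Leg 2: heading 273.8°; drift -10.2° → track 263.6°, groundspeed 141.4 kt
Leg 3: heading 260.2°; drift -10.6° → track 249.6°, groundspeed 147.9 kt
Leg 4: heading 250.0°; drift -10.5° → track 239.5°, groundspeed 152.8 kt
Leg 5: heading 138.6°; drift +3.0° → track 141.6°, groundspeed 177.9 kt
Leg 6: heading 98.1°; drift +8.3° → track 106.4°, groundspeed 167.1 kt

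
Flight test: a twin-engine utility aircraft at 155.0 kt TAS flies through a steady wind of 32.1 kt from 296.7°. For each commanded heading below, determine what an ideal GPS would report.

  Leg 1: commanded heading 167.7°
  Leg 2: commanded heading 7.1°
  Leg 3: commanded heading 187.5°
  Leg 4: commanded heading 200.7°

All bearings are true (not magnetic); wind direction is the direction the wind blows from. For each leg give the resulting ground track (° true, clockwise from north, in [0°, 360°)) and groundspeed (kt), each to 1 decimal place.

Leg 1: track=159.6°, groundspeed=177.0 kt
Leg 2: track=18.9°, groundspeed=147.4 kt
Leg 3: track=177.1°, groundspeed=168.3 kt
Leg 4: track=189.3°, groundspeed=161.5 kt

Leg 1: heading 167.7°; drift -8.1° → track 159.6°, groundspeed 177.0 kt
Leg 2: heading 7.1°; drift +11.8° → track 18.9°, groundspeed 147.4 kt
Leg 3: heading 187.5°; drift -10.4° → track 177.1°, groundspeed 168.3 kt
Leg 4: heading 200.7°; drift -11.4° → track 189.3°, groundspeed 161.5 kt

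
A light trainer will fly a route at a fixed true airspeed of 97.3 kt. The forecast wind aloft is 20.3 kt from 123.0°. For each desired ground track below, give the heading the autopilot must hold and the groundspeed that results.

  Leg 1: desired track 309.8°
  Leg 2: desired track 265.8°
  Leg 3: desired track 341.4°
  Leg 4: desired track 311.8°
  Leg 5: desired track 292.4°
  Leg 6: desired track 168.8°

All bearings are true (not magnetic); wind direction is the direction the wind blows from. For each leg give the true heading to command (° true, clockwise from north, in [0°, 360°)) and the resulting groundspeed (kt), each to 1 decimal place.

Leg 1: heading=311.2°, groundspeed=117.4 kt
Leg 2: heading=258.6°, groundspeed=112.7 kt
Leg 3: heading=348.8°, groundspeed=112.4 kt
Leg 4: heading=313.6°, groundspeed=117.3 kt
Leg 5: heading=290.2°, groundspeed=117.2 kt
Leg 6: heading=160.2°, groundspeed=82.1 kt

Leg 1: desired track 309.8°; wind correction +1.4° → command heading 311.2°, groundspeed 117.4 kt
Leg 2: desired track 265.8°; wind correction -7.2° → command heading 258.6°, groundspeed 112.7 kt
Leg 3: desired track 341.4°; wind correction +7.4° → command heading 348.8°, groundspeed 112.4 kt
Leg 4: desired track 311.8°; wind correction +1.8° → command heading 313.6°, groundspeed 117.3 kt
Leg 5: desired track 292.4°; wind correction -2.2° → command heading 290.2°, groundspeed 117.2 kt
Leg 6: desired track 168.8°; wind correction -8.6° → command heading 160.2°, groundspeed 82.1 kt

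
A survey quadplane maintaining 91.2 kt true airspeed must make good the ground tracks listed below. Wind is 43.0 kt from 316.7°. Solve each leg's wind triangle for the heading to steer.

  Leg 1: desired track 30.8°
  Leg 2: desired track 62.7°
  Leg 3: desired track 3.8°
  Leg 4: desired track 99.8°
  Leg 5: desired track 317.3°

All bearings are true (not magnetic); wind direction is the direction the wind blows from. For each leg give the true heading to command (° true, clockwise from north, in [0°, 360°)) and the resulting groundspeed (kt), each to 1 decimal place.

Leg 1: desired track 30.8°; wind correction -27.0° → command heading 3.8°, groundspeed 69.5 kt
Leg 2: desired track 62.7°; wind correction -27.0° → command heading 35.7°, groundspeed 93.1 kt
Leg 3: desired track 3.8°; wind correction -20.2° → command heading 343.6°, groundspeed 56.3 kt
Leg 4: desired track 99.8°; wind correction -16.4° → command heading 83.4°, groundspeed 121.9 kt
Leg 5: desired track 317.3°; wind correction -0.3° → command heading 317.0°, groundspeed 48.2 kt

Leg 1: heading=3.8°, groundspeed=69.5 kt
Leg 2: heading=35.7°, groundspeed=93.1 kt
Leg 3: heading=343.6°, groundspeed=56.3 kt
Leg 4: heading=83.4°, groundspeed=121.9 kt
Leg 5: heading=317.0°, groundspeed=48.2 kt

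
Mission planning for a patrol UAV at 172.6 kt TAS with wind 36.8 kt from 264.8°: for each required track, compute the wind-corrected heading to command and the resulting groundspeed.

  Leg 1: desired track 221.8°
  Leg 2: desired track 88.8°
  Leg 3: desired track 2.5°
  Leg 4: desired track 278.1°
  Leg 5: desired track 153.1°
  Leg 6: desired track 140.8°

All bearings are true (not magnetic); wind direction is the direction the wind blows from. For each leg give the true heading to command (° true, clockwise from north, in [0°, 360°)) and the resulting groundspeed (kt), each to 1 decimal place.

Leg 1: heading=230.2°, groundspeed=143.9 kt
Leg 2: heading=89.7°, groundspeed=209.3 kt
Leg 3: heading=350.3°, groundspeed=173.6 kt
Leg 4: heading=275.3°, groundspeed=136.6 kt
Leg 5: heading=164.5°, groundspeed=182.8 kt
Leg 6: heading=151.0°, groundspeed=190.5 kt

Leg 1: desired track 221.8°; wind correction +8.4° → command heading 230.2°, groundspeed 143.9 kt
Leg 2: desired track 88.8°; wind correction +0.9° → command heading 89.7°, groundspeed 209.3 kt
Leg 3: desired track 2.5°; wind correction -12.2° → command heading 350.3°, groundspeed 173.6 kt
Leg 4: desired track 278.1°; wind correction -2.8° → command heading 275.3°, groundspeed 136.6 kt
Leg 5: desired track 153.1°; wind correction +11.4° → command heading 164.5°, groundspeed 182.8 kt
Leg 6: desired track 140.8°; wind correction +10.2° → command heading 151.0°, groundspeed 190.5 kt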